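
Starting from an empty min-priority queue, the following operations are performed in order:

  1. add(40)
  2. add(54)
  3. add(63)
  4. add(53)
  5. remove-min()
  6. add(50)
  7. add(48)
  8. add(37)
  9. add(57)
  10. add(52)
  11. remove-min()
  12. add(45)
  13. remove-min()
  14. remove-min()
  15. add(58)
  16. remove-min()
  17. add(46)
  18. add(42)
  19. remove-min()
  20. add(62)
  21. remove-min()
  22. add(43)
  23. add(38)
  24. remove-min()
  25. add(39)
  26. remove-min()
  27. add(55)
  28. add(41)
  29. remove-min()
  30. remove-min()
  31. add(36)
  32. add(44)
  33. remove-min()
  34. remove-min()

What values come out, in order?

insert 40 → {40}
insert 54 → {40, 54}
insert 63 → {40, 54, 63}
insert 53 → {40, 53, 54, 63}
remove-min → 40; now {53, 54, 63}
insert 50 → {50, 53, 54, 63}
insert 48 → {48, 50, 53, 54, 63}
insert 37 → {37, 48, 50, 53, 54, 63}
insert 57 → {37, 48, 50, 53, 54, 57, 63}
insert 52 → {37, 48, 50, 52, 53, 54, 57, 63}
remove-min → 37; now {48, 50, 52, 53, 54, 57, 63}
insert 45 → {45, 48, 50, 52, 53, 54, 57, 63}
remove-min → 45; now {48, 50, 52, 53, 54, 57, 63}
remove-min → 48; now {50, 52, 53, 54, 57, 63}
insert 58 → {50, 52, 53, 54, 57, 58, 63}
remove-min → 50; now {52, 53, 54, 57, 58, 63}
insert 46 → {46, 52, 53, 54, 57, 58, 63}
insert 42 → {42, 46, 52, 53, 54, 57, 58, 63}
remove-min → 42; now {46, 52, 53, 54, 57, 58, 63}
insert 62 → {46, 52, 53, 54, 57, 58, 62, 63}
remove-min → 46; now {52, 53, 54, 57, 58, 62, 63}
insert 43 → {43, 52, 53, 54, 57, 58, 62, 63}
insert 38 → {38, 43, 52, 53, 54, 57, 58, 62, 63}
remove-min → 38; now {43, 52, 53, 54, 57, 58, 62, 63}
insert 39 → {39, 43, 52, 53, 54, 57, 58, 62, 63}
remove-min → 39; now {43, 52, 53, 54, 57, 58, 62, 63}
insert 55 → {43, 52, 53, 54, 55, 57, 58, 62, 63}
insert 41 → {41, 43, 52, 53, 54, 55, 57, 58, 62, 63}
remove-min → 41; now {43, 52, 53, 54, 55, 57, 58, 62, 63}
remove-min → 43; now {52, 53, 54, 55, 57, 58, 62, 63}
insert 36 → {36, 52, 53, 54, 55, 57, 58, 62, 63}
insert 44 → {36, 44, 52, 53, 54, 55, 57, 58, 62, 63}
remove-min → 36; now {44, 52, 53, 54, 55, 57, 58, 62, 63}
remove-min → 44; now {52, 53, 54, 55, 57, 58, 62, 63}

[40, 37, 45, 48, 50, 42, 46, 38, 39, 41, 43, 36, 44]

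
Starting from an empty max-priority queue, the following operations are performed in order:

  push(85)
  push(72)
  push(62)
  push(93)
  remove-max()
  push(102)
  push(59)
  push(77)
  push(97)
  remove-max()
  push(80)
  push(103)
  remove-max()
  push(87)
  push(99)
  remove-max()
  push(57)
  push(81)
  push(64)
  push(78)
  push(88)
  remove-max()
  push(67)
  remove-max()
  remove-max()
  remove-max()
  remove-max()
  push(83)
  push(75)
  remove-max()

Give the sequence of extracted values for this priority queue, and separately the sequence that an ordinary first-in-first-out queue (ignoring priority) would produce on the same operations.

priority queue: 93 → 102 → 103 → 99 → 97 → 88 → 87 → 85 → 81 → 83; FIFO queue: 85, 72, 62, 93, 102, 59, 77, 97, 80, 103

insert 85 → {85}
insert 72 → {85, 72}
insert 62 → {85, 72, 62}
insert 93 → {93, 85, 72, 62}
remove-max → 93; now {85, 72, 62}
insert 102 → {102, 85, 72, 62}
insert 59 → {102, 85, 72, 62, 59}
insert 77 → {102, 85, 77, 72, 62, 59}
insert 97 → {102, 97, 85, 77, 72, 62, 59}
remove-max → 102; now {97, 85, 77, 72, 62, 59}
insert 80 → {97, 85, 80, 77, 72, 62, 59}
insert 103 → {103, 97, 85, 80, 77, 72, 62, 59}
remove-max → 103; now {97, 85, 80, 77, 72, 62, 59}
insert 87 → {97, 87, 85, 80, 77, 72, 62, 59}
insert 99 → {99, 97, 87, 85, 80, 77, 72, 62, 59}
remove-max → 99; now {97, 87, 85, 80, 77, 72, 62, 59}
insert 57 → {97, 87, 85, 80, 77, 72, 62, 59, 57}
insert 81 → {97, 87, 85, 81, 80, 77, 72, 62, 59, 57}
insert 64 → {97, 87, 85, 81, 80, 77, 72, 64, 62, 59, 57}
insert 78 → {97, 87, 85, 81, 80, 78, 77, 72, 64, 62, 59, 57}
insert 88 → {97, 88, 87, 85, 81, 80, 78, 77, 72, 64, 62, 59, 57}
remove-max → 97; now {88, 87, 85, 81, 80, 78, 77, 72, 64, 62, 59, 57}
insert 67 → {88, 87, 85, 81, 80, 78, 77, 72, 67, 64, 62, 59, 57}
remove-max → 88; now {87, 85, 81, 80, 78, 77, 72, 67, 64, 62, 59, 57}
remove-max → 87; now {85, 81, 80, 78, 77, 72, 67, 64, 62, 59, 57}
remove-max → 85; now {81, 80, 78, 77, 72, 67, 64, 62, 59, 57}
remove-max → 81; now {80, 78, 77, 72, 67, 64, 62, 59, 57}
insert 83 → {83, 80, 78, 77, 72, 67, 64, 62, 59, 57}
insert 75 → {83, 80, 78, 77, 75, 72, 67, 64, 62, 59, 57}
remove-max → 83; now {80, 78, 77, 75, 72, 67, 64, 62, 59, 57}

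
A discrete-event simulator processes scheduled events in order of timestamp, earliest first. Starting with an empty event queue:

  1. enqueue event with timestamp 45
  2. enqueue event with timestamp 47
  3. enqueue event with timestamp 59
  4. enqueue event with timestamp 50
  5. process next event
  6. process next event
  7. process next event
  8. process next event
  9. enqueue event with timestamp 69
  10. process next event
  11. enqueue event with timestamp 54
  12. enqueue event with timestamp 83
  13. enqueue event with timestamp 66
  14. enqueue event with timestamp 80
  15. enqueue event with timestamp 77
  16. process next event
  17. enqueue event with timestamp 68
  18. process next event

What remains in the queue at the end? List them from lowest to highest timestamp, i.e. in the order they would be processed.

[68, 77, 80, 83]

insert 45 → {45}
insert 47 → {45, 47}
insert 59 → {45, 47, 59}
insert 50 → {45, 47, 50, 59}
process next event → 45; now {47, 50, 59}
process next event → 47; now {50, 59}
process next event → 50; now {59}
process next event → 59; now {}
insert 69 → {69}
process next event → 69; now {}
insert 54 → {54}
insert 83 → {54, 83}
insert 66 → {54, 66, 83}
insert 80 → {54, 66, 80, 83}
insert 77 → {54, 66, 77, 80, 83}
process next event → 54; now {66, 77, 80, 83}
insert 68 → {66, 68, 77, 80, 83}
process next event → 66; now {68, 77, 80, 83}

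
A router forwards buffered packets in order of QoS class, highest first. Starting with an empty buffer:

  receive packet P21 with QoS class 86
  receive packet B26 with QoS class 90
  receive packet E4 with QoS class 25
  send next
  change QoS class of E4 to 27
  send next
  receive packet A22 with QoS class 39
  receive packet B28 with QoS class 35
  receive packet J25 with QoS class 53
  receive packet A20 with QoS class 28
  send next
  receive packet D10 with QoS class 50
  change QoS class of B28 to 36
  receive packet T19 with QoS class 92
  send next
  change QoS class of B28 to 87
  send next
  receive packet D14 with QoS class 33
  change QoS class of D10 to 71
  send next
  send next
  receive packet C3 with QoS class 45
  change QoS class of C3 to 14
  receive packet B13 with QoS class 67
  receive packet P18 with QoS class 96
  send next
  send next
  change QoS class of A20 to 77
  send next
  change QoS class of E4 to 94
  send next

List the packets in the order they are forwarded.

[B26, P21, J25, T19, B28, D10, A22, P18, B13, A20, E4]

add P21 (QoS class 86) → {P21:86}
add B26 (QoS class 90) → {B26:90, P21:86}
add E4 (QoS class 25) → {B26:90, P21:86, E4:25}
send next → B26; now {P21:86, E4:25}
update E4 to QoS class 27 → {P21:86, E4:27}
send next → P21; now {E4:27}
add A22 (QoS class 39) → {A22:39, E4:27}
add B28 (QoS class 35) → {A22:39, B28:35, E4:27}
add J25 (QoS class 53) → {J25:53, A22:39, B28:35, E4:27}
add A20 (QoS class 28) → {J25:53, A22:39, B28:35, A20:28, E4:27}
send next → J25; now {A22:39, B28:35, A20:28, E4:27}
add D10 (QoS class 50) → {D10:50, A22:39, B28:35, A20:28, E4:27}
update B28 to QoS class 36 → {D10:50, A22:39, B28:36, A20:28, E4:27}
add T19 (QoS class 92) → {T19:92, D10:50, A22:39, B28:36, A20:28, E4:27}
send next → T19; now {D10:50, A22:39, B28:36, A20:28, E4:27}
update B28 to QoS class 87 → {B28:87, D10:50, A22:39, A20:28, E4:27}
send next → B28; now {D10:50, A22:39, A20:28, E4:27}
add D14 (QoS class 33) → {D10:50, A22:39, D14:33, A20:28, E4:27}
update D10 to QoS class 71 → {D10:71, A22:39, D14:33, A20:28, E4:27}
send next → D10; now {A22:39, D14:33, A20:28, E4:27}
send next → A22; now {D14:33, A20:28, E4:27}
add C3 (QoS class 45) → {C3:45, D14:33, A20:28, E4:27}
update C3 to QoS class 14 → {D14:33, A20:28, E4:27, C3:14}
add B13 (QoS class 67) → {B13:67, D14:33, A20:28, E4:27, C3:14}
add P18 (QoS class 96) → {P18:96, B13:67, D14:33, A20:28, E4:27, C3:14}
send next → P18; now {B13:67, D14:33, A20:28, E4:27, C3:14}
send next → B13; now {D14:33, A20:28, E4:27, C3:14}
update A20 to QoS class 77 → {A20:77, D14:33, E4:27, C3:14}
send next → A20; now {D14:33, E4:27, C3:14}
update E4 to QoS class 94 → {E4:94, D14:33, C3:14}
send next → E4; now {D14:33, C3:14}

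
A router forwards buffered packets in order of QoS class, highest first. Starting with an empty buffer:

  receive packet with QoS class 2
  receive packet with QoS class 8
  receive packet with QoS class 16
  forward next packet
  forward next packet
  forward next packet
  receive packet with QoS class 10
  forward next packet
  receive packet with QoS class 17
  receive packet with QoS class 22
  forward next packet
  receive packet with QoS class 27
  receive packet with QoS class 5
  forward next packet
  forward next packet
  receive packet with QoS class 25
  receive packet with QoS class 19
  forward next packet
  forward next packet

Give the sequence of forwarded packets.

insert 2 → {2}
insert 8 → {8, 2}
insert 16 → {16, 8, 2}
forward next packet → 16; now {8, 2}
forward next packet → 8; now {2}
forward next packet → 2; now {}
insert 10 → {10}
forward next packet → 10; now {}
insert 17 → {17}
insert 22 → {22, 17}
forward next packet → 22; now {17}
insert 27 → {27, 17}
insert 5 → {27, 17, 5}
forward next packet → 27; now {17, 5}
forward next packet → 17; now {5}
insert 25 → {25, 5}
insert 19 → {25, 19, 5}
forward next packet → 25; now {19, 5}
forward next packet → 19; now {5}

16 → 8 → 2 → 10 → 22 → 27 → 17 → 25 → 19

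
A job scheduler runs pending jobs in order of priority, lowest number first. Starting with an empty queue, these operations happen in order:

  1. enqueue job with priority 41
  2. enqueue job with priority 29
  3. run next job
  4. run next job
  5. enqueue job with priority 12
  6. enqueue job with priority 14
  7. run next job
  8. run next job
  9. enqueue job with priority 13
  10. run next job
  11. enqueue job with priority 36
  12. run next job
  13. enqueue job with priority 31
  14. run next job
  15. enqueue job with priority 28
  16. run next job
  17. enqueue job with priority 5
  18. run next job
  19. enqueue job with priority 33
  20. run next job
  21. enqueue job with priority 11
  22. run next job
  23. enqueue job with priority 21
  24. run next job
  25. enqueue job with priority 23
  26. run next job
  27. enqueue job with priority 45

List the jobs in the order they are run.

[29, 41, 12, 14, 13, 36, 31, 28, 5, 33, 11, 21, 23]

insert 41 → {41}
insert 29 → {29, 41}
run next job → 29; now {41}
run next job → 41; now {}
insert 12 → {12}
insert 14 → {12, 14}
run next job → 12; now {14}
run next job → 14; now {}
insert 13 → {13}
run next job → 13; now {}
insert 36 → {36}
run next job → 36; now {}
insert 31 → {31}
run next job → 31; now {}
insert 28 → {28}
run next job → 28; now {}
insert 5 → {5}
run next job → 5; now {}
insert 33 → {33}
run next job → 33; now {}
insert 11 → {11}
run next job → 11; now {}
insert 21 → {21}
run next job → 21; now {}
insert 23 → {23}
run next job → 23; now {}
insert 45 → {45}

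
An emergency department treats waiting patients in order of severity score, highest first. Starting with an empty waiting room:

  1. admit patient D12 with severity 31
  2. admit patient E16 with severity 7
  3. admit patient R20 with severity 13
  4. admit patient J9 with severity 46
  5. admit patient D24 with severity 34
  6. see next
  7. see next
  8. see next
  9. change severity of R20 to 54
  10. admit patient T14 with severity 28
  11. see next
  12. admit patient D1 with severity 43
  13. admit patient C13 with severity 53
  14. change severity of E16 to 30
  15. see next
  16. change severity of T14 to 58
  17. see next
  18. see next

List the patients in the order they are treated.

add D12 (severity 31) → {D12:31}
add E16 (severity 7) → {D12:31, E16:7}
add R20 (severity 13) → {D12:31, R20:13, E16:7}
add J9 (severity 46) → {J9:46, D12:31, R20:13, E16:7}
add D24 (severity 34) → {J9:46, D24:34, D12:31, R20:13, E16:7}
see next → J9; now {D24:34, D12:31, R20:13, E16:7}
see next → D24; now {D12:31, R20:13, E16:7}
see next → D12; now {R20:13, E16:7}
update R20 to severity 54 → {R20:54, E16:7}
add T14 (severity 28) → {R20:54, T14:28, E16:7}
see next → R20; now {T14:28, E16:7}
add D1 (severity 43) → {D1:43, T14:28, E16:7}
add C13 (severity 53) → {C13:53, D1:43, T14:28, E16:7}
update E16 to severity 30 → {C13:53, D1:43, E16:30, T14:28}
see next → C13; now {D1:43, E16:30, T14:28}
update T14 to severity 58 → {T14:58, D1:43, E16:30}
see next → T14; now {D1:43, E16:30}
see next → D1; now {E16:30}

J9 → D24 → D12 → R20 → C13 → T14 → D1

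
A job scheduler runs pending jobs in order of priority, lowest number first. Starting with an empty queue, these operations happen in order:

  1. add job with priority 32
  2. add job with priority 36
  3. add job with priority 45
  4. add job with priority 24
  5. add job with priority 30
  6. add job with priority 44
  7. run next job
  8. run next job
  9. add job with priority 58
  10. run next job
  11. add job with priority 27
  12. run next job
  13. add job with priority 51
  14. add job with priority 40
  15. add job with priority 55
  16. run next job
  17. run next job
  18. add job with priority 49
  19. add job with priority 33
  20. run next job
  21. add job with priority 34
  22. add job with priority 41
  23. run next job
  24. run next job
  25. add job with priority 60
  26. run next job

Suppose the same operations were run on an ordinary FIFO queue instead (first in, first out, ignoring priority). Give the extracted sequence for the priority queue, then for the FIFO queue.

insert 32 → {32}
insert 36 → {32, 36}
insert 45 → {32, 36, 45}
insert 24 → {24, 32, 36, 45}
insert 30 → {24, 30, 32, 36, 45}
insert 44 → {24, 30, 32, 36, 44, 45}
run next job → 24; now {30, 32, 36, 44, 45}
run next job → 30; now {32, 36, 44, 45}
insert 58 → {32, 36, 44, 45, 58}
run next job → 32; now {36, 44, 45, 58}
insert 27 → {27, 36, 44, 45, 58}
run next job → 27; now {36, 44, 45, 58}
insert 51 → {36, 44, 45, 51, 58}
insert 40 → {36, 40, 44, 45, 51, 58}
insert 55 → {36, 40, 44, 45, 51, 55, 58}
run next job → 36; now {40, 44, 45, 51, 55, 58}
run next job → 40; now {44, 45, 51, 55, 58}
insert 49 → {44, 45, 49, 51, 55, 58}
insert 33 → {33, 44, 45, 49, 51, 55, 58}
run next job → 33; now {44, 45, 49, 51, 55, 58}
insert 34 → {34, 44, 45, 49, 51, 55, 58}
insert 41 → {34, 41, 44, 45, 49, 51, 55, 58}
run next job → 34; now {41, 44, 45, 49, 51, 55, 58}
run next job → 41; now {44, 45, 49, 51, 55, 58}
insert 60 → {44, 45, 49, 51, 55, 58, 60}
run next job → 44; now {45, 49, 51, 55, 58, 60}

priority queue: [24, 30, 32, 27, 36, 40, 33, 34, 41, 44]; FIFO queue: 32, 36, 45, 24, 30, 44, 58, 27, 51, 40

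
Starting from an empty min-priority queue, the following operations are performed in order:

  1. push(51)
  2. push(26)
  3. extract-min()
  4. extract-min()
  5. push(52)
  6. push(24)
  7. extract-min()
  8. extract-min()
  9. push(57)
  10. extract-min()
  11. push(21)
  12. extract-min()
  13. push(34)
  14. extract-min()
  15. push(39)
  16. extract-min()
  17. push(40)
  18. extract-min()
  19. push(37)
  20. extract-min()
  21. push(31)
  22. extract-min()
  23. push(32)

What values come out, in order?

26, 51, 24, 52, 57, 21, 34, 39, 40, 37, 31

insert 51 → {51}
insert 26 → {26, 51}
extract-min → 26; now {51}
extract-min → 51; now {}
insert 52 → {52}
insert 24 → {24, 52}
extract-min → 24; now {52}
extract-min → 52; now {}
insert 57 → {57}
extract-min → 57; now {}
insert 21 → {21}
extract-min → 21; now {}
insert 34 → {34}
extract-min → 34; now {}
insert 39 → {39}
extract-min → 39; now {}
insert 40 → {40}
extract-min → 40; now {}
insert 37 → {37}
extract-min → 37; now {}
insert 31 → {31}
extract-min → 31; now {}
insert 32 → {32}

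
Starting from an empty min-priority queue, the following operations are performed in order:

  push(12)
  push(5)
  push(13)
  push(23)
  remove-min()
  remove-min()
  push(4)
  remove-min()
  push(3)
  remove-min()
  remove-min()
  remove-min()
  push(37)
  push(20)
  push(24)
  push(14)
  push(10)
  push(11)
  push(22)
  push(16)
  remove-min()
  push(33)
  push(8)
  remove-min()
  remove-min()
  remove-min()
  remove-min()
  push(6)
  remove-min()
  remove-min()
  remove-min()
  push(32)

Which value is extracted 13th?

insert 12 → {12}
insert 5 → {5, 12}
insert 13 → {5, 12, 13}
insert 23 → {5, 12, 13, 23}
remove-min → 5; now {12, 13, 23}
remove-min → 12; now {13, 23}
insert 4 → {4, 13, 23}
remove-min → 4; now {13, 23}
insert 3 → {3, 13, 23}
remove-min → 3; now {13, 23}
remove-min → 13; now {23}
remove-min → 23; now {}
insert 37 → {37}
insert 20 → {20, 37}
insert 24 → {20, 24, 37}
insert 14 → {14, 20, 24, 37}
insert 10 → {10, 14, 20, 24, 37}
insert 11 → {10, 11, 14, 20, 24, 37}
insert 22 → {10, 11, 14, 20, 22, 24, 37}
insert 16 → {10, 11, 14, 16, 20, 22, 24, 37}
remove-min → 10; now {11, 14, 16, 20, 22, 24, 37}
insert 33 → {11, 14, 16, 20, 22, 24, 33, 37}
insert 8 → {8, 11, 14, 16, 20, 22, 24, 33, 37}
remove-min → 8; now {11, 14, 16, 20, 22, 24, 33, 37}
remove-min → 11; now {14, 16, 20, 22, 24, 33, 37}
remove-min → 14; now {16, 20, 22, 24, 33, 37}
remove-min → 16; now {20, 22, 24, 33, 37}
insert 6 → {6, 20, 22, 24, 33, 37}
remove-min → 6; now {20, 22, 24, 33, 37}
remove-min → 20; now {22, 24, 33, 37}
remove-min → 22; now {24, 33, 37}
insert 32 → {24, 32, 33, 37}

20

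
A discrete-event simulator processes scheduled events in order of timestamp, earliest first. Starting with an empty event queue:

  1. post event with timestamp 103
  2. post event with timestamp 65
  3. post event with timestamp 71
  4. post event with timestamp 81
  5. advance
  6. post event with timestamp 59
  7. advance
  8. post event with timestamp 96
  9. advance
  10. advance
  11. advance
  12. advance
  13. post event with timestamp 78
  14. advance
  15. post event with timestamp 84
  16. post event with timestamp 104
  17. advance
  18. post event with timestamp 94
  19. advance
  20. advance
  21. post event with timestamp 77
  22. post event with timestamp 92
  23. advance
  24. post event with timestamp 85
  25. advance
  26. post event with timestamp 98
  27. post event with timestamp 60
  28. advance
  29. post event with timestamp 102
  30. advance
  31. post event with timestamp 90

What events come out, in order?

65, 59, 71, 81, 96, 103, 78, 84, 94, 104, 77, 85, 60, 92

insert 103 → {103}
insert 65 → {65, 103}
insert 71 → {65, 71, 103}
insert 81 → {65, 71, 81, 103}
advance → 65; now {71, 81, 103}
insert 59 → {59, 71, 81, 103}
advance → 59; now {71, 81, 103}
insert 96 → {71, 81, 96, 103}
advance → 71; now {81, 96, 103}
advance → 81; now {96, 103}
advance → 96; now {103}
advance → 103; now {}
insert 78 → {78}
advance → 78; now {}
insert 84 → {84}
insert 104 → {84, 104}
advance → 84; now {104}
insert 94 → {94, 104}
advance → 94; now {104}
advance → 104; now {}
insert 77 → {77}
insert 92 → {77, 92}
advance → 77; now {92}
insert 85 → {85, 92}
advance → 85; now {92}
insert 98 → {92, 98}
insert 60 → {60, 92, 98}
advance → 60; now {92, 98}
insert 102 → {92, 98, 102}
advance → 92; now {98, 102}
insert 90 → {90, 98, 102}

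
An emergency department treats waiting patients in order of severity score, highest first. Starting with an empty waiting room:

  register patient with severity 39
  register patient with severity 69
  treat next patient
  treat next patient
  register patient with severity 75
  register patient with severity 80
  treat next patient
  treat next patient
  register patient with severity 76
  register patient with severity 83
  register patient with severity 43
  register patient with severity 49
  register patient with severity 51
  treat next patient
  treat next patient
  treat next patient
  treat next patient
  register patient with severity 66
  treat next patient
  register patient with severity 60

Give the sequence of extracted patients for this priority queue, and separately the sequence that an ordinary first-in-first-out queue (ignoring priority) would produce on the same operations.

insert 39 → {39}
insert 69 → {69, 39}
treat next patient → 69; now {39}
treat next patient → 39; now {}
insert 75 → {75}
insert 80 → {80, 75}
treat next patient → 80; now {75}
treat next patient → 75; now {}
insert 76 → {76}
insert 83 → {83, 76}
insert 43 → {83, 76, 43}
insert 49 → {83, 76, 49, 43}
insert 51 → {83, 76, 51, 49, 43}
treat next patient → 83; now {76, 51, 49, 43}
treat next patient → 76; now {51, 49, 43}
treat next patient → 51; now {49, 43}
treat next patient → 49; now {43}
insert 66 → {66, 43}
treat next patient → 66; now {43}
insert 60 → {60, 43}

priority queue: 69, 39, 80, 75, 83, 76, 51, 49, 66; FIFO queue: 39 → 69 → 75 → 80 → 76 → 83 → 43 → 49 → 51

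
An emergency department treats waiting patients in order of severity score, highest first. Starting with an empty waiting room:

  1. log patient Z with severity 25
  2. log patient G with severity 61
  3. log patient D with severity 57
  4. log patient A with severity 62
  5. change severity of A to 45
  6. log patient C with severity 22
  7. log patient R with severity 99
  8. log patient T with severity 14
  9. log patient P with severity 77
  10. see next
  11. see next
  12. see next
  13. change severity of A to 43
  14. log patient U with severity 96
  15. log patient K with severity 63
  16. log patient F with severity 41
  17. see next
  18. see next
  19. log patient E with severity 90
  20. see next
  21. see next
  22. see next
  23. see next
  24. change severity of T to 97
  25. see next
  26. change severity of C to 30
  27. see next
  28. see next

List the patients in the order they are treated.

R, P, G, U, K, E, D, A, F, T, C, Z

add Z (severity 25) → {Z:25}
add G (severity 61) → {G:61, Z:25}
add D (severity 57) → {G:61, D:57, Z:25}
add A (severity 62) → {A:62, G:61, D:57, Z:25}
update A to severity 45 → {G:61, D:57, A:45, Z:25}
add C (severity 22) → {G:61, D:57, A:45, Z:25, C:22}
add R (severity 99) → {R:99, G:61, D:57, A:45, Z:25, C:22}
add T (severity 14) → {R:99, G:61, D:57, A:45, Z:25, C:22, T:14}
add P (severity 77) → {R:99, P:77, G:61, D:57, A:45, Z:25, C:22, T:14}
see next → R; now {P:77, G:61, D:57, A:45, Z:25, C:22, T:14}
see next → P; now {G:61, D:57, A:45, Z:25, C:22, T:14}
see next → G; now {D:57, A:45, Z:25, C:22, T:14}
update A to severity 43 → {D:57, A:43, Z:25, C:22, T:14}
add U (severity 96) → {U:96, D:57, A:43, Z:25, C:22, T:14}
add K (severity 63) → {U:96, K:63, D:57, A:43, Z:25, C:22, T:14}
add F (severity 41) → {U:96, K:63, D:57, A:43, F:41, Z:25, C:22, T:14}
see next → U; now {K:63, D:57, A:43, F:41, Z:25, C:22, T:14}
see next → K; now {D:57, A:43, F:41, Z:25, C:22, T:14}
add E (severity 90) → {E:90, D:57, A:43, F:41, Z:25, C:22, T:14}
see next → E; now {D:57, A:43, F:41, Z:25, C:22, T:14}
see next → D; now {A:43, F:41, Z:25, C:22, T:14}
see next → A; now {F:41, Z:25, C:22, T:14}
see next → F; now {Z:25, C:22, T:14}
update T to severity 97 → {T:97, Z:25, C:22}
see next → T; now {Z:25, C:22}
update C to severity 30 → {C:30, Z:25}
see next → C; now {Z:25}
see next → Z; now {}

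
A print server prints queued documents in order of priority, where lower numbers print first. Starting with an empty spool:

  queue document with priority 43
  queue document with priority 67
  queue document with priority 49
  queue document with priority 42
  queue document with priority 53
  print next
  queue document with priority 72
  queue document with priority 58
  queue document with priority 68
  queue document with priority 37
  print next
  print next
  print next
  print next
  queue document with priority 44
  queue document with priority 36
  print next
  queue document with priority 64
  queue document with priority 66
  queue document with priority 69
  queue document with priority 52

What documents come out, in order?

insert 43 → {43}
insert 67 → {43, 67}
insert 49 → {43, 49, 67}
insert 42 → {42, 43, 49, 67}
insert 53 → {42, 43, 49, 53, 67}
print next → 42; now {43, 49, 53, 67}
insert 72 → {43, 49, 53, 67, 72}
insert 58 → {43, 49, 53, 58, 67, 72}
insert 68 → {43, 49, 53, 58, 67, 68, 72}
insert 37 → {37, 43, 49, 53, 58, 67, 68, 72}
print next → 37; now {43, 49, 53, 58, 67, 68, 72}
print next → 43; now {49, 53, 58, 67, 68, 72}
print next → 49; now {53, 58, 67, 68, 72}
print next → 53; now {58, 67, 68, 72}
insert 44 → {44, 58, 67, 68, 72}
insert 36 → {36, 44, 58, 67, 68, 72}
print next → 36; now {44, 58, 67, 68, 72}
insert 64 → {44, 58, 64, 67, 68, 72}
insert 66 → {44, 58, 64, 66, 67, 68, 72}
insert 69 → {44, 58, 64, 66, 67, 68, 69, 72}
insert 52 → {44, 52, 58, 64, 66, 67, 68, 69, 72}

42 → 37 → 43 → 49 → 53 → 36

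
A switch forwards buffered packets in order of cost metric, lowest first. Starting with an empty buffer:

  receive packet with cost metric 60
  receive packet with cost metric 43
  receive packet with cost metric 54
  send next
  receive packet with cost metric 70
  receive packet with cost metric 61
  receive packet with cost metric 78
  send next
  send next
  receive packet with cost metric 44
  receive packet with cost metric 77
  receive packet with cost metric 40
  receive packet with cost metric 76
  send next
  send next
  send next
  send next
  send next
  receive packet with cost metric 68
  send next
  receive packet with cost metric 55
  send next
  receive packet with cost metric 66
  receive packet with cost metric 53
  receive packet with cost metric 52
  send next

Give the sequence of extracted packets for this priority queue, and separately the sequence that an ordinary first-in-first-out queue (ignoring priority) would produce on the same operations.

insert 60 → {60}
insert 43 → {43, 60}
insert 54 → {43, 54, 60}
send next → 43; now {54, 60}
insert 70 → {54, 60, 70}
insert 61 → {54, 60, 61, 70}
insert 78 → {54, 60, 61, 70, 78}
send next → 54; now {60, 61, 70, 78}
send next → 60; now {61, 70, 78}
insert 44 → {44, 61, 70, 78}
insert 77 → {44, 61, 70, 77, 78}
insert 40 → {40, 44, 61, 70, 77, 78}
insert 76 → {40, 44, 61, 70, 76, 77, 78}
send next → 40; now {44, 61, 70, 76, 77, 78}
send next → 44; now {61, 70, 76, 77, 78}
send next → 61; now {70, 76, 77, 78}
send next → 70; now {76, 77, 78}
send next → 76; now {77, 78}
insert 68 → {68, 77, 78}
send next → 68; now {77, 78}
insert 55 → {55, 77, 78}
send next → 55; now {77, 78}
insert 66 → {66, 77, 78}
insert 53 → {53, 66, 77, 78}
insert 52 → {52, 53, 66, 77, 78}
send next → 52; now {53, 66, 77, 78}

priority queue: 43 → 54 → 60 → 40 → 44 → 61 → 70 → 76 → 68 → 55 → 52; FIFO queue: 60, 43, 54, 70, 61, 78, 44, 77, 40, 76, 68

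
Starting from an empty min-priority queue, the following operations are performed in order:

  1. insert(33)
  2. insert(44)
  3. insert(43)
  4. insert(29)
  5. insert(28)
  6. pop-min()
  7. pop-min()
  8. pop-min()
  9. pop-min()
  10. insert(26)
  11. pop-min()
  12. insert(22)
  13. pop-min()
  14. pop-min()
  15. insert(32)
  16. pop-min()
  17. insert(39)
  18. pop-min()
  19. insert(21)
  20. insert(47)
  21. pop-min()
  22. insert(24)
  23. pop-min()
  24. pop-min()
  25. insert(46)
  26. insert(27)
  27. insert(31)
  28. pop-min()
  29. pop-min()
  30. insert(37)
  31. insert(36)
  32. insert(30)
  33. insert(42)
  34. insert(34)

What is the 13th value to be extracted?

insert 33 → {33}
insert 44 → {33, 44}
insert 43 → {33, 43, 44}
insert 29 → {29, 33, 43, 44}
insert 28 → {28, 29, 33, 43, 44}
pop-min → 28; now {29, 33, 43, 44}
pop-min → 29; now {33, 43, 44}
pop-min → 33; now {43, 44}
pop-min → 43; now {44}
insert 26 → {26, 44}
pop-min → 26; now {44}
insert 22 → {22, 44}
pop-min → 22; now {44}
pop-min → 44; now {}
insert 32 → {32}
pop-min → 32; now {}
insert 39 → {39}
pop-min → 39; now {}
insert 21 → {21}
insert 47 → {21, 47}
pop-min → 21; now {47}
insert 24 → {24, 47}
pop-min → 24; now {47}
pop-min → 47; now {}
insert 46 → {46}
insert 27 → {27, 46}
insert 31 → {27, 31, 46}
pop-min → 27; now {31, 46}
pop-min → 31; now {46}
insert 37 → {37, 46}
insert 36 → {36, 37, 46}
insert 30 → {30, 36, 37, 46}
insert 42 → {30, 36, 37, 42, 46}
insert 34 → {30, 34, 36, 37, 42, 46}

27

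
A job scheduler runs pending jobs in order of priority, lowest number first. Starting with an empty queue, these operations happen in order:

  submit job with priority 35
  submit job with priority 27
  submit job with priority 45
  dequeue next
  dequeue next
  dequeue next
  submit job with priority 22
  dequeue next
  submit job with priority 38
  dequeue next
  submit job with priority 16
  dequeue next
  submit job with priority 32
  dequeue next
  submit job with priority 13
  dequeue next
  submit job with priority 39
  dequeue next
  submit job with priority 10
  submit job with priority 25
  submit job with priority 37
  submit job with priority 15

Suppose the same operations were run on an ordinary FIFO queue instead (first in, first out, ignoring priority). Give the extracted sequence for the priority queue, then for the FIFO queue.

insert 35 → {35}
insert 27 → {27, 35}
insert 45 → {27, 35, 45}
dequeue next → 27; now {35, 45}
dequeue next → 35; now {45}
dequeue next → 45; now {}
insert 22 → {22}
dequeue next → 22; now {}
insert 38 → {38}
dequeue next → 38; now {}
insert 16 → {16}
dequeue next → 16; now {}
insert 32 → {32}
dequeue next → 32; now {}
insert 13 → {13}
dequeue next → 13; now {}
insert 39 → {39}
dequeue next → 39; now {}
insert 10 → {10}
insert 25 → {10, 25}
insert 37 → {10, 25, 37}
insert 15 → {10, 15, 25, 37}

priority queue: 27, 35, 45, 22, 38, 16, 32, 13, 39; FIFO queue: [35, 27, 45, 22, 38, 16, 32, 13, 39]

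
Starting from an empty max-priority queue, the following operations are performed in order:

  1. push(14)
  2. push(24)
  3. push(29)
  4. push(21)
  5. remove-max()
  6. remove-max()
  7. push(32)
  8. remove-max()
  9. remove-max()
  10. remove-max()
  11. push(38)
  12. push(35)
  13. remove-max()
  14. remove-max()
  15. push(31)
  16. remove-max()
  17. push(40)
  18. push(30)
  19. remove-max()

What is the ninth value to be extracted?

40

insert 14 → {14}
insert 24 → {24, 14}
insert 29 → {29, 24, 14}
insert 21 → {29, 24, 21, 14}
remove-max → 29; now {24, 21, 14}
remove-max → 24; now {21, 14}
insert 32 → {32, 21, 14}
remove-max → 32; now {21, 14}
remove-max → 21; now {14}
remove-max → 14; now {}
insert 38 → {38}
insert 35 → {38, 35}
remove-max → 38; now {35}
remove-max → 35; now {}
insert 31 → {31}
remove-max → 31; now {}
insert 40 → {40}
insert 30 → {40, 30}
remove-max → 40; now {30}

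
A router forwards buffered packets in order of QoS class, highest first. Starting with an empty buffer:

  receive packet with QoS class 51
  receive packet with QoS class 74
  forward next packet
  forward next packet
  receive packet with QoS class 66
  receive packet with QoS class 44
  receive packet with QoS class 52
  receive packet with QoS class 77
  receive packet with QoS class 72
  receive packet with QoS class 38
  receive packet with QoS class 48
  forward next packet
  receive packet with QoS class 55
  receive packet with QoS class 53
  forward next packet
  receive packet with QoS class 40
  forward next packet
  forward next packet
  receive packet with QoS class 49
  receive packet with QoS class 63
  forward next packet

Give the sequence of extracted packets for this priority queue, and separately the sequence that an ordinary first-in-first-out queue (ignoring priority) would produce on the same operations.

insert 51 → {51}
insert 74 → {74, 51}
forward next packet → 74; now {51}
forward next packet → 51; now {}
insert 66 → {66}
insert 44 → {66, 44}
insert 52 → {66, 52, 44}
insert 77 → {77, 66, 52, 44}
insert 72 → {77, 72, 66, 52, 44}
insert 38 → {77, 72, 66, 52, 44, 38}
insert 48 → {77, 72, 66, 52, 48, 44, 38}
forward next packet → 77; now {72, 66, 52, 48, 44, 38}
insert 55 → {72, 66, 55, 52, 48, 44, 38}
insert 53 → {72, 66, 55, 53, 52, 48, 44, 38}
forward next packet → 72; now {66, 55, 53, 52, 48, 44, 38}
insert 40 → {66, 55, 53, 52, 48, 44, 40, 38}
forward next packet → 66; now {55, 53, 52, 48, 44, 40, 38}
forward next packet → 55; now {53, 52, 48, 44, 40, 38}
insert 49 → {53, 52, 49, 48, 44, 40, 38}
insert 63 → {63, 53, 52, 49, 48, 44, 40, 38}
forward next packet → 63; now {53, 52, 49, 48, 44, 40, 38}

priority queue: 74 → 51 → 77 → 72 → 66 → 55 → 63; FIFO queue: 51 → 74 → 66 → 44 → 52 → 77 → 72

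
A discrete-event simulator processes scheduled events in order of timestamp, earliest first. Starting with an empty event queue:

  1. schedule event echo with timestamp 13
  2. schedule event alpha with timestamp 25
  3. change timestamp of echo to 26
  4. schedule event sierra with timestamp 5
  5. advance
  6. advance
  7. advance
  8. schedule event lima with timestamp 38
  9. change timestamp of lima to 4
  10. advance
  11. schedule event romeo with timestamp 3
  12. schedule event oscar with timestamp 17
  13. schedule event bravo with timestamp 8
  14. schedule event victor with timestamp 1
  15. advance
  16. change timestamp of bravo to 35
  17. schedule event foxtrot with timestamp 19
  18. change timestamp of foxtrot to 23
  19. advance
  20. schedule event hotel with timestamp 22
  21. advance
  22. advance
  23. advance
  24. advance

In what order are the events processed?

sierra → alpha → echo → lima → victor → romeo → oscar → hotel → foxtrot → bravo

add echo (timestamp 13) → {echo:13}
add alpha (timestamp 25) → {echo:13, alpha:25}
update echo to timestamp 26 → {alpha:25, echo:26}
add sierra (timestamp 5) → {sierra:5, alpha:25, echo:26}
advance → sierra; now {alpha:25, echo:26}
advance → alpha; now {echo:26}
advance → echo; now {}
add lima (timestamp 38) → {lima:38}
update lima to timestamp 4 → {lima:4}
advance → lima; now {}
add romeo (timestamp 3) → {romeo:3}
add oscar (timestamp 17) → {romeo:3, oscar:17}
add bravo (timestamp 8) → {romeo:3, bravo:8, oscar:17}
add victor (timestamp 1) → {victor:1, romeo:3, bravo:8, oscar:17}
advance → victor; now {romeo:3, bravo:8, oscar:17}
update bravo to timestamp 35 → {romeo:3, oscar:17, bravo:35}
add foxtrot (timestamp 19) → {romeo:3, oscar:17, foxtrot:19, bravo:35}
update foxtrot to timestamp 23 → {romeo:3, oscar:17, foxtrot:23, bravo:35}
advance → romeo; now {oscar:17, foxtrot:23, bravo:35}
add hotel (timestamp 22) → {oscar:17, hotel:22, foxtrot:23, bravo:35}
advance → oscar; now {hotel:22, foxtrot:23, bravo:35}
advance → hotel; now {foxtrot:23, bravo:35}
advance → foxtrot; now {bravo:35}
advance → bravo; now {}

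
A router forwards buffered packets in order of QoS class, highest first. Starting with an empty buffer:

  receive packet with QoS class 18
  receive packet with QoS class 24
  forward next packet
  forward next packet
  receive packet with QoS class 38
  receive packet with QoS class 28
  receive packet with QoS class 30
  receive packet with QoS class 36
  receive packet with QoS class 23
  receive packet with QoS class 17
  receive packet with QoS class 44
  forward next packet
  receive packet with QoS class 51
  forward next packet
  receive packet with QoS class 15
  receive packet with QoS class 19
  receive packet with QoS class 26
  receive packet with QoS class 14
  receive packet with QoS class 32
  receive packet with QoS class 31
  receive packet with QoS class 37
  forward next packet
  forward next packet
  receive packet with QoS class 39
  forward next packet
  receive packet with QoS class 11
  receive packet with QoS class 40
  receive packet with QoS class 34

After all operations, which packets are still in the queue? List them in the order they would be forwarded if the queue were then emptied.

insert 18 → {18}
insert 24 → {24, 18}
forward next packet → 24; now {18}
forward next packet → 18; now {}
insert 38 → {38}
insert 28 → {38, 28}
insert 30 → {38, 30, 28}
insert 36 → {38, 36, 30, 28}
insert 23 → {38, 36, 30, 28, 23}
insert 17 → {38, 36, 30, 28, 23, 17}
insert 44 → {44, 38, 36, 30, 28, 23, 17}
forward next packet → 44; now {38, 36, 30, 28, 23, 17}
insert 51 → {51, 38, 36, 30, 28, 23, 17}
forward next packet → 51; now {38, 36, 30, 28, 23, 17}
insert 15 → {38, 36, 30, 28, 23, 17, 15}
insert 19 → {38, 36, 30, 28, 23, 19, 17, 15}
insert 26 → {38, 36, 30, 28, 26, 23, 19, 17, 15}
insert 14 → {38, 36, 30, 28, 26, 23, 19, 17, 15, 14}
insert 32 → {38, 36, 32, 30, 28, 26, 23, 19, 17, 15, 14}
insert 31 → {38, 36, 32, 31, 30, 28, 26, 23, 19, 17, 15, 14}
insert 37 → {38, 37, 36, 32, 31, 30, 28, 26, 23, 19, 17, 15, 14}
forward next packet → 38; now {37, 36, 32, 31, 30, 28, 26, 23, 19, 17, 15, 14}
forward next packet → 37; now {36, 32, 31, 30, 28, 26, 23, 19, 17, 15, 14}
insert 39 → {39, 36, 32, 31, 30, 28, 26, 23, 19, 17, 15, 14}
forward next packet → 39; now {36, 32, 31, 30, 28, 26, 23, 19, 17, 15, 14}
insert 11 → {36, 32, 31, 30, 28, 26, 23, 19, 17, 15, 14, 11}
insert 40 → {40, 36, 32, 31, 30, 28, 26, 23, 19, 17, 15, 14, 11}
insert 34 → {40, 36, 34, 32, 31, 30, 28, 26, 23, 19, 17, 15, 14, 11}

[40, 36, 34, 32, 31, 30, 28, 26, 23, 19, 17, 15, 14, 11]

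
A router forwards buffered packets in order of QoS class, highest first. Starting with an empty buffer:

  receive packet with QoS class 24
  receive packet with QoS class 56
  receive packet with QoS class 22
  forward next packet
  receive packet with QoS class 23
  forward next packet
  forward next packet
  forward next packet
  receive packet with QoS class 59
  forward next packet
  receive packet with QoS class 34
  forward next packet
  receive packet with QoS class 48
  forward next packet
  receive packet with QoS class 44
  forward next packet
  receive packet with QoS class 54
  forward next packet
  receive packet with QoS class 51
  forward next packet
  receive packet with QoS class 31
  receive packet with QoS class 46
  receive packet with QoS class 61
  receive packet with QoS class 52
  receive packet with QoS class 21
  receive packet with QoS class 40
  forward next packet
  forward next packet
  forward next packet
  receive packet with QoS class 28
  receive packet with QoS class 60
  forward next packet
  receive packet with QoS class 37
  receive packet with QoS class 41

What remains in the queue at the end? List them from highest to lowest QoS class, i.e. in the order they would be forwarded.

insert 24 → {24}
insert 56 → {56, 24}
insert 22 → {56, 24, 22}
forward next packet → 56; now {24, 22}
insert 23 → {24, 23, 22}
forward next packet → 24; now {23, 22}
forward next packet → 23; now {22}
forward next packet → 22; now {}
insert 59 → {59}
forward next packet → 59; now {}
insert 34 → {34}
forward next packet → 34; now {}
insert 48 → {48}
forward next packet → 48; now {}
insert 44 → {44}
forward next packet → 44; now {}
insert 54 → {54}
forward next packet → 54; now {}
insert 51 → {51}
forward next packet → 51; now {}
insert 31 → {31}
insert 46 → {46, 31}
insert 61 → {61, 46, 31}
insert 52 → {61, 52, 46, 31}
insert 21 → {61, 52, 46, 31, 21}
insert 40 → {61, 52, 46, 40, 31, 21}
forward next packet → 61; now {52, 46, 40, 31, 21}
forward next packet → 52; now {46, 40, 31, 21}
forward next packet → 46; now {40, 31, 21}
insert 28 → {40, 31, 28, 21}
insert 60 → {60, 40, 31, 28, 21}
forward next packet → 60; now {40, 31, 28, 21}
insert 37 → {40, 37, 31, 28, 21}
insert 41 → {41, 40, 37, 31, 28, 21}

41 → 40 → 37 → 31 → 28 → 21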